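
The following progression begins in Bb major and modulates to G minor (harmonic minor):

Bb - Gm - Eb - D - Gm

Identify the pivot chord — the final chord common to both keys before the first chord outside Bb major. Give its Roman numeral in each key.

Eb — IV in Bb major, VI in G minor

Chords diatonic to Bb major: Bb, Cm, Dm, Eb, F, Gm, Adim.
Reading the progression, the first chord not in that set is D, so the modulation leaves Bb major there.
The chord immediately before D is Eb, which is diatonic to both keys: IV in Bb major and VI in G minor.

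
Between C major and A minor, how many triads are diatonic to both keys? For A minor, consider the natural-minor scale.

Diatonic triads of C major: C (I), Dm (ii), Em (iii), F (IV), G (V), Am (vi), Bdim (vii°).
Diatonic triads of A minor (natural minor): Am (i), Bdim (ii°), C (III), Dm (iv), Em (v), F (VI), G (VII).
Matching root and quality in both lists: C, Dm, Em, F, G, Am, Bdim.
That gives 7 common triads.

7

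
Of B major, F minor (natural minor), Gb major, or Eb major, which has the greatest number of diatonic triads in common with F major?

Triads of F major: F (I), Gm (ii), Am (iii), Bb (IV), C (V), Dm (vi), Edim (vii°).
B major shares 0: none.
F minor (natural minor) shares 0: none.
Gb major shares 0: none.
Eb major shares 2: Gm, Bb.
The most common triads (2) are shared with Eb major.

Eb major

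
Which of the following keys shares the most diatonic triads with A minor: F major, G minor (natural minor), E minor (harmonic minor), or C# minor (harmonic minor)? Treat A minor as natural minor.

F major

Triads of A minor (natural minor): A minor (i), B diminished (ii°), C major (III), D minor (iv), E minor (v), F major (VI), G major (VII).
F major shares 4: Am, C, Dm, F.
G minor (natural minor) shares 2: Dm, F.
E minor (harmonic minor) shares 3: Am, C, Em.
C# minor (harmonic minor) shares 0: none.
The most common triads (4) are shared with F major.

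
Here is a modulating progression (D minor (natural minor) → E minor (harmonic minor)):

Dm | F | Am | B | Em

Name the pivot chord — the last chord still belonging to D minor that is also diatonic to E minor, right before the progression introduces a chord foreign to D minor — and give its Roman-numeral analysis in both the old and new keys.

Chords diatonic to D minor: Dm, Edim, F, Gm, Am, Bb, C.
Reading the progression, the first chord not in that set is B, so the modulation leaves D minor there.
The chord immediately before B is Am, which is diatonic to both keys: v in D minor and iv in E minor.

Am — v in D minor, iv in E minor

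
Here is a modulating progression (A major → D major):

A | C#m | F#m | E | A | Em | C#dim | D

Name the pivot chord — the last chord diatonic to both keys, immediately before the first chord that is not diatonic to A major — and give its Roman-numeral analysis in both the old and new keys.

A — I in A major, V in D major

Chords diatonic to A major: A, Bm, C#m, D, E, F#m, G#dim.
Reading the progression, the first chord not in that set is Em, so the modulation leaves A major there.
The chord immediately before Em is A, which is diatonic to both keys: I in A major and V in D major.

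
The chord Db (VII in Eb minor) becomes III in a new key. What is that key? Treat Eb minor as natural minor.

Bb minor

The numeral III denotes a major triad on scale degree 3. With Db on degree 3, the tonic of the new key is Bb.
Degree 3 carries a major triad in natural-minor keys, so the destination is Bb minor.
Check: the diatonic triads of Bb minor (natural minor) are Bbm (i), Cdim (ii°), Db (III), Ebm (iv), Fm (v), Gb (VI), Ab (VII) — Db is indeed III.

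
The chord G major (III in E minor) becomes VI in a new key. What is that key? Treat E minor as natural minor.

The numeral VI denotes a major triad on scale degree 6. With G on degree 6, the tonic of the new key is B.
Degree 6 carries a major triad in minor keys, so the destination is B minor.
Check: the diatonic triads of B minor (natural minor) are Bm (i), C♯dim (ii°), D (III), Em (iv), F♯m (v), G (VI), A (VII) — G major is indeed VI.

B minor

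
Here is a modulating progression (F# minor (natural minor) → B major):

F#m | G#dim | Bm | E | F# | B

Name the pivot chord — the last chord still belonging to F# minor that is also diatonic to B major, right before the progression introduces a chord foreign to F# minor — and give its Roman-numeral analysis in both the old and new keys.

E — VII in F# minor, IV in B major

Chords diatonic to F# minor: F#m, G#dim, A, Bm, C#m, D, E.
Reading the progression, the first chord not in that set is F#, so the modulation leaves F# minor there.
The chord immediately before F# is E, which is diatonic to both keys: VII in F# minor and IV in B major.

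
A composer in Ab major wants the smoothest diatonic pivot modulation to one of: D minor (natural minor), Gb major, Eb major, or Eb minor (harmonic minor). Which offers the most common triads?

Eb major

Triads of Ab major: Ab major (I), Bb minor (ii), C minor (iii), Db major (IV), Eb major (V), F minor (vi), G diminished (vii°).
D minor (natural minor) shares 0: none.
Gb major shares 2: Bbm, Db.
Eb major shares 4: Ab, Cm, Eb, Fm.
Eb minor (harmonic minor) shares 0: none.
The most common triads (4) are shared with Eb major.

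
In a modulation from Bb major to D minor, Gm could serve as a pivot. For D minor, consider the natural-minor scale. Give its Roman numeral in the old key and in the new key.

The scale of Bb major is Bb C D Eb F G A; G is degree 6, and the triad built there (G-Bb-D) is minor, so it is vi.
The scale of D minor (natural minor) is D E F G A Bb C; G is degree 4, and the triad built there (G-Bb-D) is minor, so it is iv.

vi in Bb major; iv in D minor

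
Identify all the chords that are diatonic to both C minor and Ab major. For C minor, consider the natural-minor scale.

Cm, Eb, Fm, Ab

Triads in C minor (natural minor): C minor (i), D diminished (ii°), Eb major (III), F minor (iv), G minor (v), Ab major (VI), Bb major (VII).
Triads in Ab major: Ab major (I), Bb minor (ii), C minor (iii), Db major (IV), Eb major (V), F minor (vi), G diminished (vii°).
Shared triads with their functions: C minor (i in C minor, iii in Ab major); Eb major (III in C minor, V in Ab major); F minor (iv in C minor, vi in Ab major); Ab major (VI in C minor, I in Ab major).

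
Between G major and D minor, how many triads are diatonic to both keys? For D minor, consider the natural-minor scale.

Diatonic triads of G major: G major (I), A minor (ii), B minor (iii), C major (IV), D major (V), E minor (vi), F# diminished (vii°).
Diatonic triads of D minor (natural minor): D minor (i), E diminished (ii°), F major (III), G minor (iv), A minor (v), Bb major (VI), C major (VII).
Matching root and quality in both lists: A minor, C major.
That gives 2 common triads.

2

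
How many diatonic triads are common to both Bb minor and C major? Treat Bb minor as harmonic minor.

Diatonic triads of Bb minor (harmonic minor): Bbm (i), Cdim (ii°), Dbaug (III+), Ebm (iv), F (V), Gb (VI), Adim (vii°).
Diatonic triads of C major: C (I), Dm (ii), Em (iii), F (IV), G (V), Am (vi), Bdim (vii°).
Matching root and quality in both lists: F.
That gives 1 common triad.

1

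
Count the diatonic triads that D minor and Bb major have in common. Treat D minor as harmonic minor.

Diatonic triads of D minor (harmonic minor): Dm (i), Edim (ii°), Faug (III+), Gm (iv), A (V), Bb (VI), C#dim (vii°).
Diatonic triads of Bb major: Bb (I), Cm (ii), Dm (iii), Eb (IV), F (V), Gm (vi), Adim (vii°).
Matching root and quality in both lists: Dm, Gm, Bb.
That gives 3 common triads.

3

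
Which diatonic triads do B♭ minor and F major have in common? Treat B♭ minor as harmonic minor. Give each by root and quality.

Triads in B♭ minor (harmonic minor): B♭m (i), Cdim (ii°), D♭aug (III+), E♭m (iv), F (V), G♭ (VI), Adim (vii°).
Triads in F major: F (I), Gm (ii), Am (iii), B♭ (IV), C (V), Dm (vi), Edim (vii°).
Shared triads with their functions: F (V in B♭ minor, I in F major).

F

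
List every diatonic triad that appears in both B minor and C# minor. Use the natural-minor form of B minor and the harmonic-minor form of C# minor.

F#m, A

Triads in B minor (natural minor): B minor (i), C# diminished (ii°), D major (III), E minor (iv), F# minor (v), G major (VI), A major (VII).
Triads in C# minor (harmonic minor): C# minor (i), D# diminished (ii°), E augmented (III+), F# minor (iv), G# major (V), A major (VI), B# diminished (vii°).
Shared triads with their functions: F# minor (v in B minor, iv in C# minor); A major (VII in B minor, VI in C# minor).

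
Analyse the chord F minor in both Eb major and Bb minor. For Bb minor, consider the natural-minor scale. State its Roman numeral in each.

The scale of Eb major is Eb F G Ab Bb C D; F is degree 2, and the triad built there (F-Ab-C) is minor, so it is ii.
The scale of Bb minor (natural minor) is Bb C Db Eb F Gb Ab; F is degree 5, and the triad built there (F-Ab-C) is minor, so it is v.

ii in Eb major; v in Bb minor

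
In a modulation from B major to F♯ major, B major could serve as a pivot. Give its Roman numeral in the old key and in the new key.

The scale of B major is B C♯ D♯ E F♯ G♯ A♯; B is degree 1, and the triad built there (B-D♯-F♯) is major, so it is I.
The scale of F♯ major is F♯ G♯ A♯ B C♯ D♯ E♯; B is degree 4, and the triad built there (B-D♯-F♯) is major, so it is IV.

I in B major; IV in F♯ major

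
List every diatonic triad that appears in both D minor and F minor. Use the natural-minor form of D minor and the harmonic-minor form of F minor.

Edim, C

Triads in D minor (natural minor): D minor (i), E diminished (ii°), F major (III), G minor (iv), A minor (v), Bb major (VI), C major (VII).
Triads in F minor (harmonic minor): F minor (i), G diminished (ii°), Ab augmented (III+), Bb minor (iv), C major (V), Db major (VI), E diminished (vii°).
Shared triads with their functions: E diminished (ii° in D minor, vii° in F minor); C major (VII in D minor, V in F minor).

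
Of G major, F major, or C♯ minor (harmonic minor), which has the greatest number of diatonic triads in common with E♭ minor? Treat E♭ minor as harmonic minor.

F major

Triads of E♭ minor (harmonic minor): E♭ minor (i), F diminished (ii°), G♭ augmented (III+), A♭ minor (iv), B♭ major (V), C♭ major (VI), D diminished (vii°).
G major shares 0: none.
F major shares 1: B♭.
C♯ minor (harmonic minor) shares 0: none.
The most common triads (1) are shared with F major.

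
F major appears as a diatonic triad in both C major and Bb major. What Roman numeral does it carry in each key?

IV in C major; V in Bb major

The scale of C major is C D E F G A B; F is degree 4, and the triad built there (F-A-C) is major, so it is IV.
The scale of Bb major is Bb C D Eb F G A; F is degree 5, and the triad built there (F-A-C) is major, so it is V.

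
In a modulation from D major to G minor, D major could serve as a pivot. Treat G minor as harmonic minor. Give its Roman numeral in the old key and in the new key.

The scale of D major is D E F# G A B C#; D is degree 1, and the triad built there (D-F#-A) is major, so it is I.
The scale of G minor (harmonic minor) is G A Bb C D Eb F#; D is degree 5, and the triad built there (D-F#-A) is major, so it is V.

I in D major; V in G minor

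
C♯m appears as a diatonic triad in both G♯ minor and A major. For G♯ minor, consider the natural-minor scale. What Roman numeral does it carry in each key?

iv in G♯ minor; iii in A major

The scale of G♯ minor (natural minor) is G♯ A♯ B C♯ D♯ E F♯; C♯ is degree 4, and the triad built there (C♯-E-G♯) is minor, so it is iv.
The scale of A major is A B C♯ D E F♯ G♯; C♯ is degree 3, and the triad built there (C♯-E-G♯) is minor, so it is iii.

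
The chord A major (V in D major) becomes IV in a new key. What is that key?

The numeral IV denotes a major triad on scale degree 4. With A on degree 4, the tonic of the new key is E.
Degree 4 carries a major triad in major keys, so the destination is E major.
Check: the diatonic triads of E major are E (I), F#m (ii), G#m (iii), A (IV), B (V), C#m (vi), D#dim (vii°) — A major is indeed IV.

E major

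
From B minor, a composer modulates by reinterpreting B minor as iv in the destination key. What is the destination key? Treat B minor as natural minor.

F# minor

The numeral iv denotes a minor triad on scale degree 4. With B on degree 4, the tonic of the new key is F#.
Degree 4 carries a minor triad in minor keys, so the destination is F# minor.
Check: the diatonic triads of F# minor (natural minor) are F#m (i), G#dim (ii°), A (III), Bm (iv), C#m (v), D (VI), E (VII) — B minor is indeed iv.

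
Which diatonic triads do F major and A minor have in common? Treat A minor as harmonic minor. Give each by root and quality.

F, Am, Dm

Triads in F major: F major (I), G minor (ii), A minor (iii), B♭ major (IV), C major (V), D minor (vi), E diminished (vii°).
Triads in A minor (harmonic minor): A minor (i), B diminished (ii°), C augmented (III+), D minor (iv), E major (V), F major (VI), G♯ diminished (vii°).
Shared triads with their functions: F major (I in F major, VI in A minor); A minor (iii in F major, i in A minor); D minor (vi in F major, iv in A minor).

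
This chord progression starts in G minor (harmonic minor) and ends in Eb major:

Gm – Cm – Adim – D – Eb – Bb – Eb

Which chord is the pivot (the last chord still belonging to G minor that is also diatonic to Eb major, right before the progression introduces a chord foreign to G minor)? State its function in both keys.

Chords diatonic to G minor: Gm, Adim, Bbaug, Cm, D, Eb, F#dim.
Reading the progression, the first chord not in that set is Bb, so the modulation leaves G minor there.
The chord immediately before Bb is Eb, which is diatonic to both keys: VI in G minor and I in Eb major.

Eb — VI in G minor, I in Eb major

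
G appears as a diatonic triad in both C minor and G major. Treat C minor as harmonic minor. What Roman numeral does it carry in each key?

The scale of C minor (harmonic minor) is C D Eb F G Ab B; G is degree 5, and the triad built there (G-B-D) is major, so it is V.
The scale of G major is G A B C D E F#; G is degree 1, and the triad built there (G-B-D) is major, so it is I.

V in C minor; I in G major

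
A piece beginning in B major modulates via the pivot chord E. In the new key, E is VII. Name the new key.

F♯ minor

The numeral VII denotes a major triad on scale degree 7. With E on degree 7, the tonic of the new key is F♯.
Degree 7 carries a major triad in natural-minor keys, so the destination is F♯ minor.
Check: the diatonic triads of F♯ minor (natural minor) are F♯m (i), G♯dim (ii°), A (III), Bm (iv), C♯m (v), D (VI), E (VII) — E is indeed VII.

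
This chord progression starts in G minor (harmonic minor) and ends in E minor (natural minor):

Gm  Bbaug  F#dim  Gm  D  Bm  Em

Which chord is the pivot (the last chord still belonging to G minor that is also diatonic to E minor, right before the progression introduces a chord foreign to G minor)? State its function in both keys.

Chords diatonic to G minor: Gm, Adim, Bbaug, Cm, D, Eb, F#dim.
Reading the progression, the first chord not in that set is Bm, so the modulation leaves G minor there.
The chord immediately before Bm is D, which is diatonic to both keys: V in G minor and VII in E minor.

D — V in G minor, VII in E minor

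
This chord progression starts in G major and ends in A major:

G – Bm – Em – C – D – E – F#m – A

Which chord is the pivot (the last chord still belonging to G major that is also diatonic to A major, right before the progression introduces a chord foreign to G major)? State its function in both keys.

Chords diatonic to G major: G, Am, Bm, C, D, Em, F#dim.
Reading the progression, the first chord not in that set is E, so the modulation leaves G major there.
The chord immediately before E is D, which is diatonic to both keys: V in G major and IV in A major.

D — V in G major, IV in A major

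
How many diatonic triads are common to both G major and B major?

0

Diatonic triads of G major: G (I), Am (ii), Bm (iii), C (IV), D (V), Em (vi), F#dim (vii°).
Diatonic triads of B major: B (I), C#m (ii), D#m (iii), E (IV), F# (V), G#m (vi), A#dim (vii°).
No triad has the same root and quality in both keys.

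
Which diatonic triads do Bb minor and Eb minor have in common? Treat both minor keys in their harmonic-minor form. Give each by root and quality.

Triads in Bb minor (harmonic minor): Bb minor (i), C diminished (ii°), Db augmented (III+), Eb minor (iv), F major (V), Gb major (VI), A diminished (vii°).
Triads in Eb minor (harmonic minor): Eb minor (i), F diminished (ii°), Gb augmented (III+), Ab minor (iv), Bb major (V), Cb major (VI), D diminished (vii°).
Shared triads with their functions: Eb minor (iv in Bb minor, i in Eb minor).

Ebm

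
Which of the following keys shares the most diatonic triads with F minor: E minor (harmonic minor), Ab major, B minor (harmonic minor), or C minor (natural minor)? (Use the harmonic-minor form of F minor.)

Triads of F minor (harmonic minor): Fm (i), Gdim (ii°), Abaug (III+), Bbm (iv), C (V), Db (VI), Edim (vii°).
E minor (harmonic minor) shares 1: C.
Ab major shares 4: Fm, Gdim, Bbm, Db.
B minor (harmonic minor) shares 0: none.
C minor (natural minor) shares 1: Fm.
The most common triads (4) are shared with Ab major.

Ab major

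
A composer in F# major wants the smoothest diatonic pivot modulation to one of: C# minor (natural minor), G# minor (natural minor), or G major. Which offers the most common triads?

Triads of F# major: F# major (I), G# minor (ii), A# minor (iii), B major (IV), C# major (V), D# minor (vi), E# diminished (vii°).
C# minor (natural minor) shares 2: G#m, B.
G# minor (natural minor) shares 4: F#, G#m, B, D#m.
G major shares 0: none.
The most common triads (4) are shared with G# minor.

G# minor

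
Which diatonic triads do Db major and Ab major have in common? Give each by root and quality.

Triads in Db major: Db (I), Ebm (ii), Fm (iii), Gb (IV), Ab (V), Bbm (vi), Cdim (vii°).
Triads in Ab major: Ab (I), Bbm (ii), Cm (iii), Db (IV), Eb (V), Fm (vi), Gdim (vii°).
Shared triads with their functions: Db (I in Db major, IV in Ab major); Fm (iii in Db major, vi in Ab major); Ab (V in Db major, I in Ab major); Bbm (vi in Db major, ii in Ab major).

Db, Fm, Ab, Bbm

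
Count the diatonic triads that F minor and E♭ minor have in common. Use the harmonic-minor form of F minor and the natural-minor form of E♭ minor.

Diatonic triads of F minor (harmonic minor): Fm (i), Gdim (ii°), A♭aug (III+), B♭m (iv), C (V), D♭ (VI), Edim (vii°).
Diatonic triads of E♭ minor (natural minor): E♭m (i), Fdim (ii°), G♭ (III), A♭m (iv), B♭m (v), C♭ (VI), D♭ (VII).
Matching root and quality in both lists: B♭m, D♭.
That gives 2 common triads.

2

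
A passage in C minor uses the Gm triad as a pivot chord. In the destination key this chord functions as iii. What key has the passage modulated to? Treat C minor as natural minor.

The numeral iii denotes a minor triad on scale degree 3. With G on degree 3, the tonic of the new key is Eb.
Degree 3 carries a minor triad in major keys, so the destination is Eb major.
Check: the diatonic triads of Eb major are Eb (I), Fm (ii), Gm (iii), Ab (IV), Bb (V), Cm (vi), Ddim (vii°) — Gm is indeed iii.

Eb major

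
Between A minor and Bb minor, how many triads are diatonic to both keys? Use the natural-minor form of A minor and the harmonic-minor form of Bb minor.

Diatonic triads of A minor (natural minor): Am (i), Bdim (ii°), C (III), Dm (iv), Em (v), F (VI), G (VII).
Diatonic triads of Bb minor (harmonic minor): Bbm (i), Cdim (ii°), Dbaug (III+), Ebm (iv), F (V), Gb (VI), Adim (vii°).
Matching root and quality in both lists: F.
That gives 1 common triad.

1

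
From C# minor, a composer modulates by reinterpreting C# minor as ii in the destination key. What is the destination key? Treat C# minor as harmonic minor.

B major

The numeral ii denotes a minor triad on scale degree 2. With C# on degree 2, the tonic of the new key is B.
Degree 2 carries a minor triad in major keys, so the destination is B major.
Check: the diatonic triads of B major are B (I), C#m (ii), D#m (iii), E (IV), F# (V), G#m (vi), A#dim (vii°) — C# minor is indeed ii.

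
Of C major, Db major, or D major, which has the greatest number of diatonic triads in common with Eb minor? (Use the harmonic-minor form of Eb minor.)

Db major

Triads of Eb minor (harmonic minor): Ebm (i), Fdim (ii°), Gbaug (III+), Abm (iv), Bb (V), Cb (VI), Ddim (vii°).
C major shares 0: none.
Db major shares 1: Ebm.
D major shares 0: none.
The most common triads (1) are shared with Db major.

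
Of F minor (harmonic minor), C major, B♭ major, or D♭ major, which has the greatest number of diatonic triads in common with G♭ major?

D♭ major

Triads of G♭ major: G♭ (I), A♭m (ii), B♭m (iii), C♭ (IV), D♭ (V), E♭m (vi), Fdim (vii°).
F minor (harmonic minor) shares 2: B♭m, D♭.
C major shares 0: none.
B♭ major shares 0: none.
D♭ major shares 4: G♭, B♭m, D♭, E♭m.
The most common triads (4) are shared with D♭ major.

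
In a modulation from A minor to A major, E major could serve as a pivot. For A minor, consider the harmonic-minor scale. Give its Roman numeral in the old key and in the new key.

V in A minor; V in A major

The scale of A minor (harmonic minor) is A B C D E F G♯; E is degree 5, and the triad built there (E-G♯-B) is major, so it is V.
The scale of A major is A B C♯ D E F♯ G♯; E is degree 5, and the triad built there (E-G♯-B) is major, so it is V.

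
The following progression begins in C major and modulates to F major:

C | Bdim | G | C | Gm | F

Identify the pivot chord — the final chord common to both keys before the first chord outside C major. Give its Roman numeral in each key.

Chords diatonic to C major: C, Dm, Em, F, G, Am, Bdim.
Reading the progression, the first chord not in that set is Gm, so the modulation leaves C major there.
The chord immediately before Gm is C, which is diatonic to both keys: I in C major and V in F major.

C — I in C major, V in F major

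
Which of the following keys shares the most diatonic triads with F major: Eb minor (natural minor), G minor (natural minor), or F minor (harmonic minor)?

Triads of F major: F major (I), G minor (ii), A minor (iii), Bb major (IV), C major (V), D minor (vi), E diminished (vii°).
Eb minor (natural minor) shares 0: none.
G minor (natural minor) shares 4: F, Gm, Bb, Dm.
F minor (harmonic minor) shares 2: C, Edim.
The most common triads (4) are shared with G minor.

G minor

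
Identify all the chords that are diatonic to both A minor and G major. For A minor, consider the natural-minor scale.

Triads in A minor (natural minor): Am (i), Bdim (ii°), C (III), Dm (iv), Em (v), F (VI), G (VII).
Triads in G major: G (I), Am (ii), Bm (iii), C (IV), D (V), Em (vi), F#dim (vii°).
Shared triads with their functions: Am (i in A minor, ii in G major); C (III in A minor, IV in G major); Em (v in A minor, vi in G major); G (VII in A minor, I in G major).

Am, C, Em, G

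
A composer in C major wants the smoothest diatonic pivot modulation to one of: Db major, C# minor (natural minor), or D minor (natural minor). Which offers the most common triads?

D minor

Triads of C major: C major (I), D minor (ii), E minor (iii), F major (IV), G major (V), A minor (vi), B diminished (vii°).
Db major shares 0: none.
C# minor (natural minor) shares 0: none.
D minor (natural minor) shares 4: C, Dm, F, Am.
The most common triads (4) are shared with D minor.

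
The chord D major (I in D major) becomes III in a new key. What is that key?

The numeral III denotes a major triad on scale degree 3. With D on degree 3, the tonic of the new key is B.
Degree 3 carries a major triad in natural-minor keys, so the destination is B minor.
Check: the diatonic triads of B minor (natural minor) are Bm (i), C#dim (ii°), D (III), Em (iv), F#m (v), G (VI), A (VII) — D major is indeed III.

B minor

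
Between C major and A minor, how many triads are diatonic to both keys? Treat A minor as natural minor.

Diatonic triads of C major: C major (I), D minor (ii), E minor (iii), F major (IV), G major (V), A minor (vi), B diminished (vii°).
Diatonic triads of A minor (natural minor): A minor (i), B diminished (ii°), C major (III), D minor (iv), E minor (v), F major (VI), G major (VII).
Matching root and quality in both lists: C major, D minor, E minor, F major, G major, A minor, B diminished.
That gives 7 common triads.

7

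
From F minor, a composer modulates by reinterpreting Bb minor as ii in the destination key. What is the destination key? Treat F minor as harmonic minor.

The numeral ii denotes a minor triad on scale degree 2. With Bb on degree 2, the tonic of the new key is Ab.
Degree 2 carries a minor triad in major keys, so the destination is Ab major.
Check: the diatonic triads of Ab major are Ab (I), Bbm (ii), Cm (iii), Db (IV), Eb (V), Fm (vi), Gdim (vii°) — Bb minor is indeed ii.

Ab major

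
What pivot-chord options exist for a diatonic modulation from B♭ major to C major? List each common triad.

Triads in B♭ major: B♭ (I), Cm (ii), Dm (iii), E♭ (IV), F (V), Gm (vi), Adim (vii°).
Triads in C major: C (I), Dm (ii), Em (iii), F (IV), G (V), Am (vi), Bdim (vii°).
Shared triads with their functions: Dm (iii in B♭ major, ii in C major); F (V in B♭ major, IV in C major).

Dm, F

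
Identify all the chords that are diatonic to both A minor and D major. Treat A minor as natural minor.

Triads in A minor (natural minor): A minor (i), B diminished (ii°), C major (III), D minor (iv), E minor (v), F major (VI), G major (VII).
Triads in D major: D major (I), E minor (ii), F# minor (iii), G major (IV), A major (V), B minor (vi), C# diminished (vii°).
Shared triads with their functions: E minor (v in A minor, ii in D major); G major (VII in A minor, IV in D major).

Em, G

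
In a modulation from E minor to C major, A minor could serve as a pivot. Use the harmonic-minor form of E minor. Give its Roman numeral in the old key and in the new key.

The scale of E minor (harmonic minor) is E F♯ G A B C D♯; A is degree 4, and the triad built there (A-C-E) is minor, so it is iv.
The scale of C major is C D E F G A B; A is degree 6, and the triad built there (A-C-E) is minor, so it is vi.

iv in E minor; vi in C major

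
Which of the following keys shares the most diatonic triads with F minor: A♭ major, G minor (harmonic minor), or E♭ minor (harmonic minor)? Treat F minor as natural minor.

A♭ major

Triads of F minor (natural minor): Fm (i), Gdim (ii°), A♭ (III), B♭m (iv), Cm (v), D♭ (VI), E♭ (VII).
A♭ major shares 7: Fm, Gdim, A♭, B♭m, Cm, D♭, E♭.
G minor (harmonic minor) shares 2: Cm, E♭.
E♭ minor (harmonic minor) shares 0: none.
The most common triads (7) are shared with A♭ major.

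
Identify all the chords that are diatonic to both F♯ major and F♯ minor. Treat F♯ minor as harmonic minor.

Triads in F♯ major: F♯ (I), G♯m (ii), A♯m (iii), B (IV), C♯ (V), D♯m (vi), E♯dim (vii°).
Triads in F♯ minor (harmonic minor): F♯m (i), G♯dim (ii°), Aaug (III+), Bm (iv), C♯ (V), D (VI), E♯dim (vii°).
Shared triads with their functions: C♯ (V in F♯ major, V in F♯ minor); E♯dim (vii° in F♯ major, vii° in F♯ minor).

C♯, E♯dim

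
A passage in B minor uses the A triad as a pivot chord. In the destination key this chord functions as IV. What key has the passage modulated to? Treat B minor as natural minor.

E major

The numeral IV denotes a major triad on scale degree 4. With A on degree 4, the tonic of the new key is E.
Degree 4 carries a major triad in major keys, so the destination is E major.
Check: the diatonic triads of E major are E (I), F#m (ii), G#m (iii), A (IV), B (V), C#m (vi), D#dim (vii°) — A is indeed IV.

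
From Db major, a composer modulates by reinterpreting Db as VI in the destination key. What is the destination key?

The numeral VI denotes a major triad on scale degree 6. With Db on degree 6, the tonic of the new key is F.
Degree 6 carries a major triad in minor keys, so the destination is F minor.
Check: the diatonic triads of F minor (natural minor) are Fm (i), Gdim (ii°), Ab (III), Bbm (iv), Cm (v), Db (VI), Eb (VII) — Db is indeed VI.

F minor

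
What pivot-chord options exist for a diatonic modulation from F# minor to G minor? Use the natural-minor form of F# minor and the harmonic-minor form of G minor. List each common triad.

Triads in F# minor (natural minor): F#m (i), G#dim (ii°), A (III), Bm (iv), C#m (v), D (VI), E (VII).
Triads in G minor (harmonic minor): Gm (i), Adim (ii°), Bbaug (III+), Cm (iv), D (V), Eb (VI), F#dim (vii°).
Shared triads with their functions: D (VI in F# minor, V in G minor).

D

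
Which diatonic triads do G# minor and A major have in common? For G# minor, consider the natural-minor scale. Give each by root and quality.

Triads in G# minor (natural minor): G# minor (i), A# diminished (ii°), B major (III), C# minor (iv), D# minor (v), E major (VI), F# major (VII).
Triads in A major: A major (I), B minor (ii), C# minor (iii), D major (IV), E major (V), F# minor (vi), G# diminished (vii°).
Shared triads with their functions: C# minor (iv in G# minor, iii in A major); E major (VI in G# minor, V in A major).

C#m, E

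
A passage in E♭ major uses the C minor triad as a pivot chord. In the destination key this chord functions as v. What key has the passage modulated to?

The numeral v denotes a minor triad on scale degree 5. With C on degree 5, the tonic of the new key is F.
Degree 5 carries a minor triad in natural-minor keys, so the destination is F minor.
Check: the diatonic triads of F minor (natural minor) are Fm (i), Gdim (ii°), A♭ (III), B♭m (iv), Cm (v), D♭ (VI), E♭ (VII) — C minor is indeed v.

F minor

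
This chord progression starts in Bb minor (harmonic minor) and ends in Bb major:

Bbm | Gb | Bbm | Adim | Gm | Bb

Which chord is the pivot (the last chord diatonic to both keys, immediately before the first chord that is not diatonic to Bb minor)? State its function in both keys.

Chords diatonic to Bb minor: Bbm, Cdim, Dbaug, Ebm, F, Gb, Adim.
Reading the progression, the first chord not in that set is Gm, so the modulation leaves Bb minor there.
The chord immediately before Gm is Adim, which is diatonic to both keys: vii° in Bb minor and vii° in Bb major.

Adim — vii° in Bb minor, vii° in Bb major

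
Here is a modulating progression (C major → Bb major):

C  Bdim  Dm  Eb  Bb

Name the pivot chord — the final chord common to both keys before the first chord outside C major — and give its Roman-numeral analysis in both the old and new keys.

Dm — ii in C major, iii in Bb major

Chords diatonic to C major: C, Dm, Em, F, G, Am, Bdim.
Reading the progression, the first chord not in that set is Eb, so the modulation leaves C major there.
The chord immediately before Eb is Dm, which is diatonic to both keys: ii in C major and iii in Bb major.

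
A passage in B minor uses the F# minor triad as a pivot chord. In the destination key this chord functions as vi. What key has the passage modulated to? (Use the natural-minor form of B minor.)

A major

The numeral vi denotes a minor triad on scale degree 6. With F# on degree 6, the tonic of the new key is A.
Degree 6 carries a minor triad in major keys, so the destination is A major.
Check: the diatonic triads of A major are A (I), Bm (ii), C#m (iii), D (IV), E (V), F#m (vi), G#dim (vii°) — F# minor is indeed vi.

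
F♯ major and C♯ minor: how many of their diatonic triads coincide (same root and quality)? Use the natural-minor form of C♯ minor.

2

Diatonic triads of F♯ major: F♯ major (I), G♯ minor (ii), A♯ minor (iii), B major (IV), C♯ major (V), D♯ minor (vi), E♯ diminished (vii°).
Diatonic triads of C♯ minor (natural minor): C♯ minor (i), D♯ diminished (ii°), E major (III), F♯ minor (iv), G♯ minor (v), A major (VI), B major (VII).
Matching root and quality in both lists: G♯ minor, B major.
That gives 2 common triads.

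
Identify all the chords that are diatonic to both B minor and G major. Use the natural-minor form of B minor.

Triads in B minor (natural minor): Bm (i), C#dim (ii°), D (III), Em (iv), F#m (v), G (VI), A (VII).
Triads in G major: G (I), Am (ii), Bm (iii), C (IV), D (V), Em (vi), F#dim (vii°).
Shared triads with their functions: Bm (i in B minor, iii in G major); D (III in B minor, V in G major); Em (iv in B minor, vi in G major); G (VI in B minor, I in G major).

Bm, D, Em, G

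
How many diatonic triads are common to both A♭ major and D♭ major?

Diatonic triads of A♭ major: A♭ (I), B♭m (ii), Cm (iii), D♭ (IV), E♭ (V), Fm (vi), Gdim (vii°).
Diatonic triads of D♭ major: D♭ (I), E♭m (ii), Fm (iii), G♭ (IV), A♭ (V), B♭m (vi), Cdim (vii°).
Matching root and quality in both lists: A♭, B♭m, D♭, Fm.
That gives 4 common triads.

4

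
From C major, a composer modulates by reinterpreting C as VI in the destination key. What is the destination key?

The numeral VI denotes a major triad on scale degree 6. With C on degree 6, the tonic of the new key is E.
Degree 6 carries a major triad in minor keys, so the destination is E minor.
Check: the diatonic triads of E minor (natural minor) are Em (i), F#dim (ii°), G (III), Am (iv), Bm (v), C (VI), D (VII) — C is indeed VI.

E minor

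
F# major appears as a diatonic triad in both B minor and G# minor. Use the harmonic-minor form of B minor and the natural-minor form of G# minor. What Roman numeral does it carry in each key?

The scale of B minor (harmonic minor) is B C# D E F# G A#; F# is degree 5, and the triad built there (F#-A#-C#) is major, so it is V.
The scale of G# minor (natural minor) is G# A# B C# D# E F#; F# is degree 7, and the triad built there (F#-A#-C#) is major, so it is VII.

V in B minor; VII in G# minor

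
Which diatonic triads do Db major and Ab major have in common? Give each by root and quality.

Db, Fm, Ab, Bbm

Triads in Db major: Db (I), Ebm (ii), Fm (iii), Gb (IV), Ab (V), Bbm (vi), Cdim (vii°).
Triads in Ab major: Ab (I), Bbm (ii), Cm (iii), Db (IV), Eb (V), Fm (vi), Gdim (vii°).
Shared triads with their functions: Db (I in Db major, IV in Ab major); Fm (iii in Db major, vi in Ab major); Ab (V in Db major, I in Ab major); Bbm (vi in Db major, ii in Ab major).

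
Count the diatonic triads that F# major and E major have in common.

Diatonic triads of F# major: F# (I), G#m (ii), A#m (iii), B (IV), C# (V), D#m (vi), E#dim (vii°).
Diatonic triads of E major: E (I), F#m (ii), G#m (iii), A (IV), B (V), C#m (vi), D#dim (vii°).
Matching root and quality in both lists: G#m, B.
That gives 2 common triads.

2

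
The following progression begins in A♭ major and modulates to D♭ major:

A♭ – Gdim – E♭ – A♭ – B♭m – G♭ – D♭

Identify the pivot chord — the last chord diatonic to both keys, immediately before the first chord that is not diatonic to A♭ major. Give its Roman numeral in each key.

B♭m — ii in A♭ major, vi in D♭ major

Chords diatonic to A♭ major: A♭, B♭m, Cm, D♭, E♭, Fm, Gdim.
Reading the progression, the first chord not in that set is G♭, so the modulation leaves A♭ major there.
The chord immediately before G♭ is B♭m, which is diatonic to both keys: ii in A♭ major and vi in D♭ major.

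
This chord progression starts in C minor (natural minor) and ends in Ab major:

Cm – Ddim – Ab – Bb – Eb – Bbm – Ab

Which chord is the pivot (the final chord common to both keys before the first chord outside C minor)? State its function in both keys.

Eb — III in C minor, V in Ab major

Chords diatonic to C minor: Cm, Ddim, Eb, Fm, Gm, Ab, Bb.
Reading the progression, the first chord not in that set is Bbm, so the modulation leaves C minor there.
The chord immediately before Bbm is Eb, which is diatonic to both keys: III in C minor and V in Ab major.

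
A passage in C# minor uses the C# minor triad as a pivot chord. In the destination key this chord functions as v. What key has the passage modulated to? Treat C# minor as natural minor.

The numeral v denotes a minor triad on scale degree 5. With C# on degree 5, the tonic of the new key is F#.
Degree 5 carries a minor triad in natural-minor keys, so the destination is F# minor.
Check: the diatonic triads of F# minor (natural minor) are F#m (i), G#dim (ii°), A (III), Bm (iv), C#m (v), D (VI), E (VII) — C# minor is indeed v.

F# minor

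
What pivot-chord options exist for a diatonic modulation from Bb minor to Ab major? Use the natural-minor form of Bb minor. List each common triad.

Bbm, Db, Fm, Ab

Triads in Bb minor (natural minor): Bbm (i), Cdim (ii°), Db (III), Ebm (iv), Fm (v), Gb (VI), Ab (VII).
Triads in Ab major: Ab (I), Bbm (ii), Cm (iii), Db (IV), Eb (V), Fm (vi), Gdim (vii°).
Shared triads with their functions: Bbm (i in Bb minor, ii in Ab major); Db (III in Bb minor, IV in Ab major); Fm (v in Bb minor, vi in Ab major); Ab (VII in Bb minor, I in Ab major).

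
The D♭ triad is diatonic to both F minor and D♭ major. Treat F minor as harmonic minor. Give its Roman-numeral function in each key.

VI in F minor; I in D♭ major

The scale of F minor (harmonic minor) is F G A♭ B♭ C D♭ E; D♭ is degree 6, and the triad built there (D♭-F-A♭) is major, so it is VI.
The scale of D♭ major is D♭ E♭ F G♭ A♭ B♭ C; D♭ is degree 1, and the triad built there (D♭-F-A♭) is major, so it is I.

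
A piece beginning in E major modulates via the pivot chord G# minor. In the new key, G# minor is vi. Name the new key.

B major

The numeral vi denotes a minor triad on scale degree 6. With G# on degree 6, the tonic of the new key is B.
Degree 6 carries a minor triad in major keys, so the destination is B major.
Check: the diatonic triads of B major are B (I), C#m (ii), D#m (iii), E (IV), F# (V), G#m (vi), A#dim (vii°) — G# minor is indeed vi.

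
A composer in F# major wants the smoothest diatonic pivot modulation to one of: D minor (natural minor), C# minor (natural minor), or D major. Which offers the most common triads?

Triads of F# major: F# major (I), G# minor (ii), A# minor (iii), B major (IV), C# major (V), D# minor (vi), E# diminished (vii°).
D minor (natural minor) shares 0: none.
C# minor (natural minor) shares 2: G#m, B.
D major shares 0: none.
The most common triads (2) are shared with C# minor.

C# minor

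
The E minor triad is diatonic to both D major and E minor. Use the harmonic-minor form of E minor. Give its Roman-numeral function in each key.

ii in D major; i in E minor

The scale of D major is D E F♯ G A B C♯; E is degree 2, and the triad built there (E-G-B) is minor, so it is ii.
The scale of E minor (harmonic minor) is E F♯ G A B C D♯; E is degree 1, and the triad built there (E-G-B) is minor, so it is i.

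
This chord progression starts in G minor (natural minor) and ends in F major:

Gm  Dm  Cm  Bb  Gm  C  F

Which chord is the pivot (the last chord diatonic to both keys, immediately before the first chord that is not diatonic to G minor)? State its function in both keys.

Chords diatonic to G minor: Gm, Adim, Bb, Cm, Dm, Eb, F.
Reading the progression, the first chord not in that set is C, so the modulation leaves G minor there.
The chord immediately before C is Gm, which is diatonic to both keys: i in G minor and ii in F major.

Gm — i in G minor, ii in F major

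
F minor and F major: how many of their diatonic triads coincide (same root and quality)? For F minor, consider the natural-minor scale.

Diatonic triads of F minor (natural minor): F minor (i), G diminished (ii°), Ab major (III), Bb minor (iv), C minor (v), Db major (VI), Eb major (VII).
Diatonic triads of F major: F major (I), G minor (ii), A minor (iii), Bb major (IV), C major (V), D minor (vi), E diminished (vii°).
No triad has the same root and quality in both keys.

0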